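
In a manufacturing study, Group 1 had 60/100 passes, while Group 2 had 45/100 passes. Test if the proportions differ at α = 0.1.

p̂₁ = 0.6, p̂₂ = 0.45, pooled p̂ = 0.525. z = 2.124. Critical: ±1.645. Reject H₀.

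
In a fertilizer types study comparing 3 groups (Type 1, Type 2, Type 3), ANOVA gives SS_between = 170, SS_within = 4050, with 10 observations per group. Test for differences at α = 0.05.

df_between = 2, df_within = 27. F = MS_between/MS_within = 85.0/150.0 = 0.567. F_crit ≈ 3.354. Fail to reject H₀.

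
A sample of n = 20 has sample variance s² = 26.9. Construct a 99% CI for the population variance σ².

df = 19. χ²_{0.005} = 38.582, χ²_{0.995} = 6.844. CI for σ² = ((n-1)s²/χ²_{α/2}, (n-1)s²/χ²_{1-α/2}) = (19·26.9/38.582, 19·26.9/6.844) = (13.25, 74.68)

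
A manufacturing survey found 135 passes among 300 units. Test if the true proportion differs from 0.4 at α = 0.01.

p̂ = 0.45, p₀ = 0.4. z = (p̂ - p₀)/√(p₀(1-p₀)/n) = 1.768. Critical: ±2.576. Fail to reject H₀.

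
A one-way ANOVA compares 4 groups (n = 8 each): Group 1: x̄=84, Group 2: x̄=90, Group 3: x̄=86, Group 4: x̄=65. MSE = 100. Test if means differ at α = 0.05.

Grand mean = 81.25. SS_between = 2966.0, MS_between = 988.67. F = 9.887, F_crit ≈ 2.947. Reject H₀.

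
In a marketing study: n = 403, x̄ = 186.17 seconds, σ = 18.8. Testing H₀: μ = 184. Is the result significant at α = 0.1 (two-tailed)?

z = (186.17 - 184)/(18.8/√403) = 2.317. Since |z| > 1.645, significant at α = 0.1.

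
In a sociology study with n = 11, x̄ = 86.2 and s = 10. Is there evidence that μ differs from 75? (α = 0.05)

t = (x̄ - μ₀)/(s/√n) = (86.2 - 75)/(10/√11) = 3.715. df = 10, critical t = ±2.228. Reject H₀.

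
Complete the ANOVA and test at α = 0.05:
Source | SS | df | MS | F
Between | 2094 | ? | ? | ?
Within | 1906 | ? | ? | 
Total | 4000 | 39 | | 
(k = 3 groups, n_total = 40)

df_between = 2, df_within = 37. MS_between = 1047.0, MS_within = 51.51. F = 20.325, F_crit ≈ 3.252. Reject H₀.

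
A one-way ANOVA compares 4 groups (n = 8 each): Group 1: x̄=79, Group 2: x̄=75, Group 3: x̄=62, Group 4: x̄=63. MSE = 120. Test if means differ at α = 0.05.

Grand mean = 69.75. SS_between = 1750.0, MS_between = 583.33. F = 4.861, F_crit ≈ 2.947. Reject H₀.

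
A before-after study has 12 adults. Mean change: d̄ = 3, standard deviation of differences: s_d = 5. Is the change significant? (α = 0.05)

t = d̄/(s_d/√n) = 3/(5/√12) = 2.078. df = 11, critical t = ±2.201. Fail to reject H₀.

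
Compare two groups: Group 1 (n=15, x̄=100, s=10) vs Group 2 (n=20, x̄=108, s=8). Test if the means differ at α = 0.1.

Pooled sp = 8.9. t = -2.631, df = 33. Critical t = ±1.692. Reject H₀.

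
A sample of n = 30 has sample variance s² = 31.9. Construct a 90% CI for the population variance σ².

df = 29. χ²_{0.05} = 42.557, χ²_{0.95} = 17.708. CI for σ² = ((n-1)s²/χ²_{α/2}, (n-1)s²/χ²_{1-α/2}) = (29·31.9/42.557, 29·31.9/17.708) = (21.74, 52.24)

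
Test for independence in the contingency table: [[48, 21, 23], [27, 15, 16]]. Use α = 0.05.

χ² = 0.453. df = 2, critical = 5.991. Fail to reject H₀. No evidence of dependence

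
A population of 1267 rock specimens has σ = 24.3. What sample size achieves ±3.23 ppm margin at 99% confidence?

Without FPC: n₀ = (2.576×24.3/3.23)² = 375.577. With FPC: n = n₀N/(n₀+N-1) = 289.9 → n = 290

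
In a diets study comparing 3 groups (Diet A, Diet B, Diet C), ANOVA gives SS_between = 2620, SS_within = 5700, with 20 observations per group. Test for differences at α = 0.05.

df_between = 2, df_within = 57. F = MS_between/MS_within = 1310.0/100.0 = 13.1. F_crit ≈ 3.159. Reject H₀. At least one mean differs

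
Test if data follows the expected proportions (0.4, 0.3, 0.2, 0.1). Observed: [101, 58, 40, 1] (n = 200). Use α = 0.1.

Expected: [80.0, 60.0, 40.0, 20.0]. χ² = 23.629. df = 3, critical = 6.251. Reject H₀.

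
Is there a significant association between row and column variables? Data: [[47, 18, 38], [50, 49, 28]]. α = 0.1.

χ² = 13.595. df = 2, critical = 4.605. Reject H₀. Variables are dependent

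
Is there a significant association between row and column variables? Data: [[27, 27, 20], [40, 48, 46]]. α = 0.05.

χ² = 1.458. df = 2, critical = 5.991. Fail to reject H₀. No evidence of dependence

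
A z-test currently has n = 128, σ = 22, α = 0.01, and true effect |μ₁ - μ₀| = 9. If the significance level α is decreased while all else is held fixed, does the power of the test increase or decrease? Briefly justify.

Power decreases: a smaller α raises the critical value, so less of the H₁ sampling distribution falls in the rejection region.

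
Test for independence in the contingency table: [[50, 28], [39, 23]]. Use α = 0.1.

χ² = 0.021. df = 1, critical = 2.706. Fail to reject H₀. No evidence of dependence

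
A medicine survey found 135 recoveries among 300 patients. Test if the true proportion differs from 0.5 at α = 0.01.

p̂ = 0.45, p₀ = 0.5. z = (p̂ - p₀)/√(p₀(1-p₀)/n) = -1.732. Critical: ±2.576. Fail to reject H₀.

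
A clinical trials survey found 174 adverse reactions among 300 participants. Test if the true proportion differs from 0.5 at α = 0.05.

p̂ = 0.58, p₀ = 0.5. z = (p̂ - p₀)/√(p₀(1-p₀)/n) = 2.771. Critical: ±1.96. Reject H₀.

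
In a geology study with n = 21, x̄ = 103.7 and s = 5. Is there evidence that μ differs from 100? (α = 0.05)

t = (x̄ - μ₀)/(s/√n) = (103.7 - 100)/(5/√21) = 3.391. df = 20, critical t = ±2.086. Reject H₀.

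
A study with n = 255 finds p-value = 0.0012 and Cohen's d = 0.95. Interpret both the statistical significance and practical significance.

Statistically significant (p = 0.0012 < 0.05). Cohen's d = 0.95 indicates a large effect size. Both statistical and practical significance should be considered.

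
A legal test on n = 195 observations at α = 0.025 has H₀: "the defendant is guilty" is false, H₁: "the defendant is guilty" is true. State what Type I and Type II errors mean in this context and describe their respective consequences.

Type I (false positive): concluding that the defendant is guilty when it is not — convicting an innocent person. Type II (false negative): failing to conclude that the defendant is guilty when it is — acquitting a guilty person. Which is costlier depends on domain priorities and is a judgement call rather than a statistical fact.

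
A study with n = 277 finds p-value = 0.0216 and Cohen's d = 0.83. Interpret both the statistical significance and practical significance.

Statistically significant (p = 0.0216 < 0.05). Cohen's d = 0.83 indicates a large effect size. Both statistical and practical significance should be considered.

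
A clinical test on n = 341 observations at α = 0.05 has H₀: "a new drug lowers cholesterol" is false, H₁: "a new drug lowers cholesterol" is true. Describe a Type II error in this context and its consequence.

Type II error: failing to reject H₀ when it is false — concluding that a new drug lowers cholesterol is not supported when in fact it is. Consequence: shelving an effective drug — patients miss out on a treatment that would have helped.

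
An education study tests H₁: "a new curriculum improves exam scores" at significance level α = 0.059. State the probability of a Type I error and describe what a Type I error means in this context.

P(Type I error) = α = 0.059. A Type I error is rejecting H₀ when H₀ is actually true (false positive) — here, concluding that a new curriculum improves exam scores when in fact this is not the case. Consequence: adopting a curriculum that gives no real benefit — disruption for nothing.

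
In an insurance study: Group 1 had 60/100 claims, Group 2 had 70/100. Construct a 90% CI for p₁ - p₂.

p̂₁ = 0.6, p̂₂ = 0.7. Difference = -0.1. CI = (-0.21, 0.01)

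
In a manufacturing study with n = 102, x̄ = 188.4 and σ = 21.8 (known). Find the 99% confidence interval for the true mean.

CI = x̄ ± z*(σ/√n) = 188.4 ± 2.576(21.8/√102) = 188.4 ± 5.56 = (182.84, 193.96)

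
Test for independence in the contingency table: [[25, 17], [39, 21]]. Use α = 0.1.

χ² = 0.317. df = 1, critical = 2.706. Fail to reject H₀. No evidence of dependence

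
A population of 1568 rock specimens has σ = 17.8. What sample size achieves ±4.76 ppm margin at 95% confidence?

Without FPC: n₀ = (1.96×17.8/4.76)² = 53.72. With FPC: n = n₀N/(n₀+N-1) = 52.0 → n = 52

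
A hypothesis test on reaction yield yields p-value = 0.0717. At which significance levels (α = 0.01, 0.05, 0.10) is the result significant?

p = 0.0717. Significant at: α = 0.1.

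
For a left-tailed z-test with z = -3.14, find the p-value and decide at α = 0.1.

p = P(Z < -3.14) = Φ(-3.14) ≈ 0.0008. Since p < 0.1, reject H₀ (significant) at α = 0.1.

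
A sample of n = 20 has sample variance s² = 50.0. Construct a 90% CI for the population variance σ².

df = 19. χ²_{0.05} = 30.144, χ²_{0.95} = 10.117. CI for σ² = ((n-1)s²/χ²_{α/2}, (n-1)s²/χ²_{1-α/2}) = (19·50.0/30.144, 19·50.0/10.117) = (31.52, 93.9)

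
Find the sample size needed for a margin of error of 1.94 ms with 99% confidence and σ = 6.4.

n = (z*σ/E)² = (2.576×6.4/1.94)² = 72.2 → n = 73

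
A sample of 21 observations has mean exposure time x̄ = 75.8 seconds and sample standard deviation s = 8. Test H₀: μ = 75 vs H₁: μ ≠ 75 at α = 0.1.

t = (x̄ - μ₀)/(s/√n) = (75.8 - 75)/(8/√21) = 0.458. df = 20, critical t = ±1.725. Fail to reject H₀.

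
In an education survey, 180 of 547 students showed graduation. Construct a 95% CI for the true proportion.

p̂ = 0.329. CI = p̂ ± z*√(p̂(1-p̂)/n) = (0.29, 0.368)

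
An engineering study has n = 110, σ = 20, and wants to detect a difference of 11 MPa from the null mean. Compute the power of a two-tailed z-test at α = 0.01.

SE = σ/√n = 20/√110 = 1.907. Non-centrality λ = d/SE = 11/1.907 = 5.768. Power ≈ Φ(λ - z_{α/2}) = Φ(5.768 - 2.576) = Φ(3.192) = 0.999.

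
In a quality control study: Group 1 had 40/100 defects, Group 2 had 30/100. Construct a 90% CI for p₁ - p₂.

p̂₁ = 0.4, p̂₂ = 0.3. Difference = 0.1. CI = (-0.01, 0.21)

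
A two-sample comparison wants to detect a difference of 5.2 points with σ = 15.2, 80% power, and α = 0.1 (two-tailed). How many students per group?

n per group = 2(z_α/2 + z_β)²σ²/d² = 2×(1.645 + 0.84)²×15.2²/5.2² = 105.5 → n = 106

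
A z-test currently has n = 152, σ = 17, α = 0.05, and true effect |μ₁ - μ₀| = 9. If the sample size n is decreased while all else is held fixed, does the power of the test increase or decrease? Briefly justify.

Power decreases: a smaller n inflates the standard error σ/√n, pulling the sampling distribution under H₁ back toward the critical value.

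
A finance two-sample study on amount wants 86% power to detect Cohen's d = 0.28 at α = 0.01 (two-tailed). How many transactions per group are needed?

z_{α/2} = 2.576, z_β = Φ⁻¹(0.86) = 1.08. For small effect (d = 0.28): n per group = 2(z_{α/2} + z_β)²/d² = 2(2.576 + 1.08)²/0.28² = 341.0 → 341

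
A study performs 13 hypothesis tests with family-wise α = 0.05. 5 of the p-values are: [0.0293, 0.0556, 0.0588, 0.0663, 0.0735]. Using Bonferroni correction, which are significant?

Bonferroni α = 0.05/13 = 0.00385. None of the given p-values are significant.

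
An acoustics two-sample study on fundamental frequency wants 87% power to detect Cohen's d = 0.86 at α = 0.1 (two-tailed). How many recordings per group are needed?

z_{α/2} = 1.645, z_β = Φ⁻¹(0.87) = 1.126. For large effect (d = 0.86): n per group = 2(z_{α/2} + z_β)²/d² = 2(1.645 + 1.126)²/0.86² = 20.8 → 21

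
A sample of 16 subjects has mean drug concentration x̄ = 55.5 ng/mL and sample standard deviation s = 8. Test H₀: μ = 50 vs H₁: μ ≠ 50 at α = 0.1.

t = (x̄ - μ₀)/(s/√n) = (55.5 - 50)/(8/√16) = 2.75. df = 15, critical t = ±1.753. Reject H₀.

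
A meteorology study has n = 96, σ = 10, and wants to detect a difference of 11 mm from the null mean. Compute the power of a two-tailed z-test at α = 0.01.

SE = σ/√n = 10/√96 = 1.021. Non-centrality λ = d/SE = 11/1.021 = 10.778. Power ≈ Φ(λ - z_{α/2}) = Φ(10.778 - 2.576) = Φ(8.202) = 1.0.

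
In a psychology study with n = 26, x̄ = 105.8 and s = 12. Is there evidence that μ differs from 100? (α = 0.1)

t = (x̄ - μ₀)/(s/√n) = (105.8 - 100)/(12/√26) = 2.465. df = 25, critical t = ±1.708. Reject H₀.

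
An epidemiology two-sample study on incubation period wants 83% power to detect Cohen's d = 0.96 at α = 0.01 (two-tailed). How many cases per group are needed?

z_{α/2} = 2.576, z_β = Φ⁻¹(0.83) = 0.954. For large effect (d = 0.96): n per group = 2(z_{α/2} + z_β)²/d² = 2(2.576 + 0.954)²/0.96² = 27.04 → 28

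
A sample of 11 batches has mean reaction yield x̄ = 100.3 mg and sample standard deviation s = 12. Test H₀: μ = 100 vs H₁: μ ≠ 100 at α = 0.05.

t = (x̄ - μ₀)/(s/√n) = (100.3 - 100)/(12/√11) = 0.083. df = 10, critical t = ±2.228. Fail to reject H₀.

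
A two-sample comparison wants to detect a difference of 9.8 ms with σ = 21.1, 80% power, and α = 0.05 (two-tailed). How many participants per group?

n per group = 2(z_α/2 + z_β)²σ²/d² = 2×(1.96 + 0.84)²×21.1²/9.8² = 72.7 → n = 73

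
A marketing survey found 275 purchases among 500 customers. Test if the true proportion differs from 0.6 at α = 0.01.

p̂ = 0.55, p₀ = 0.6. z = (p̂ - p₀)/√(p₀(1-p₀)/n) = -2.282. Critical: ±2.576. Fail to reject H₀.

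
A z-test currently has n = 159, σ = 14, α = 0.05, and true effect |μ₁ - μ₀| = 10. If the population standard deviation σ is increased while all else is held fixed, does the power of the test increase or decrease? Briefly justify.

Power decreases: a larger σ inflates the standard error σ/√n, pulling the sampling distribution under H₁ back toward the critical value.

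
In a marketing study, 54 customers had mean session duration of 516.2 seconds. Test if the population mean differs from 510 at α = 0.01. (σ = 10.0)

z = (x̄ - μ₀)/(σ/√n) = (516.2 - 510)/(10.0/√54) = 4.556. Critical value: ±2.576. Since |4.556| > 2.576, Reject H₀.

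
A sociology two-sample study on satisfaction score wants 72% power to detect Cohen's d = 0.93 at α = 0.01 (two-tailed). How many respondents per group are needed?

z_{α/2} = 2.576, z_β = Φ⁻¹(0.72) = 0.583. For large effect (d = 0.93): n per group = 2(z_{α/2} + z_β)²/d² = 2(2.576 + 0.583)²/0.93² = 23.1 → 24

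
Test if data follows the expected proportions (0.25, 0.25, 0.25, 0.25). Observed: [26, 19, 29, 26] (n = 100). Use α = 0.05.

Expected: [25.0, 25.0, 25.0, 25.0]. χ² = 2.16. df = 3, critical = 7.815. Fail to reject H₀.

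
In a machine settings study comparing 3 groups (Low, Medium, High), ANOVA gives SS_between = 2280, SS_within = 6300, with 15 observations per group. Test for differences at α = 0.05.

df_between = 2, df_within = 42. F = MS_between/MS_within = 1140.0/150.0 = 7.6. F_crit ≈ 3.22. Reject H₀. At least one mean differs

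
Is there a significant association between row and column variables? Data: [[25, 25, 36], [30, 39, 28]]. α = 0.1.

χ² = 3.87. df = 2, critical = 4.605. Fail to reject H₀. No evidence of dependence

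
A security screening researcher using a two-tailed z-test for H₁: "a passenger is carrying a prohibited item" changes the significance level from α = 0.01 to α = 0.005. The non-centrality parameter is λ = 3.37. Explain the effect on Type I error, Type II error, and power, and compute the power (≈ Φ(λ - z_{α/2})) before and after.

Decreasing α from 0.01 to 0.005:
• Type I error rate decreases (α is the Type I rate by definition).
• Critical value moves from z_{α/2} = 2.576 to 2.807, so power = Φ(λ - z_{α/2}) goes from Φ(3.37 - 2.576) = 0.786 to Φ(3.37 - 2.807) = 0.713.
• Type II error rate β = 1 - power therefore increases (0.214 → 0.287).
Appropriate when false positives are costly — here, detaining an innocent passenger — delay and inconvenience.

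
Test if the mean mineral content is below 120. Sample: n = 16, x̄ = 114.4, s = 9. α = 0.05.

t = (114.4 - 120)/(9/√16) = -2.489, df = 15. Critical t = -1.753. Reject H₀.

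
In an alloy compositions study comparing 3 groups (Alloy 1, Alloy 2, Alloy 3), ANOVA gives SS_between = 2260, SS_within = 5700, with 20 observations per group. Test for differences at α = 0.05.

df_between = 2, df_within = 57. F = MS_between/MS_within = 1130.0/100.0 = 11.3. F_crit ≈ 3.159. Reject H₀. At least one mean differs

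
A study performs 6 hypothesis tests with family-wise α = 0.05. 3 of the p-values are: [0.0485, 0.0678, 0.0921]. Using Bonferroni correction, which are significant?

Bonferroni α = 0.05/6 = 0.00833. None of the given p-values are significant.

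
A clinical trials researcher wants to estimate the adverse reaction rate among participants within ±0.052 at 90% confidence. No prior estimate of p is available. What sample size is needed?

Conservative approach: use p = 0.5 (maximizes p(1-p) = 0.25). n = z²(0.25)/E² = 1.645²×0.25/0.052² = 250.2 → n = 251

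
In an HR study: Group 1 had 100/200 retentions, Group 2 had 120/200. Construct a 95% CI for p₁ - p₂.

p̂₁ = 0.5, p̂₂ = 0.6. Difference = -0.1. CI = (-0.197, -0.003)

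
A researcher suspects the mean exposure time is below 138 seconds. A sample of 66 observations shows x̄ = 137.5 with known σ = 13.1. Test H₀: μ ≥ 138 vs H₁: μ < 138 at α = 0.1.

z = -0.31. Critical value: -1.28. Fail to reject H₀.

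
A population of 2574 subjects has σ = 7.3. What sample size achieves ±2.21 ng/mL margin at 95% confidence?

Without FPC: n₀ = (1.96×7.3/2.21)² = 41.915. With FPC: n = n₀N/(n₀+N-1) = 41.3 → n = 42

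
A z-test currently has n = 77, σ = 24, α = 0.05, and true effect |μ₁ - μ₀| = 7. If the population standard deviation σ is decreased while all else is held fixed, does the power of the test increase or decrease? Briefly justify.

Power increases: a smaller σ shrinks the standard error σ/√n, moving the sampling distribution under H₁ further from the critical value.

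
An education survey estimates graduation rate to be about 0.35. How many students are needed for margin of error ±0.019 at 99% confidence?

n = z²p(1-p)/E² = 2.576²×0.35×0.65/0.019² = 4181.8 → n = 4182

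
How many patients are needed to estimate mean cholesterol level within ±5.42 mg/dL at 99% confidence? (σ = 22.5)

n = (z*σ/E)² = (2.576×22.5/5.42)² = 114.4 → n = 115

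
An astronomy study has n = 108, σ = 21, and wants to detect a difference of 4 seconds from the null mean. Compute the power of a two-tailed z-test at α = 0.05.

SE = σ/√n = 21/√108 = 2.021. Non-centrality λ = d/SE = 4/2.021 = 1.979. Power ≈ Φ(λ - z_{α/2}) = Φ(1.979 - 1.96) = Φ(0.019) = 0.508.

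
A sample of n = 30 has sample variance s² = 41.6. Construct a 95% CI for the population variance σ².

df = 29. χ²_{0.025} = 45.722, χ²_{0.975} = 16.047. CI for σ² = ((n-1)s²/χ²_{α/2}, (n-1)s²/χ²_{1-α/2}) = (29·41.6/45.722, 29·41.6/16.047) = (26.39, 75.18)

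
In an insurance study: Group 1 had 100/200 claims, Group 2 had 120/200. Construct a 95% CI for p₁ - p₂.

p̂₁ = 0.5, p̂₂ = 0.6. Difference = -0.1. CI = (-0.197, -0.003)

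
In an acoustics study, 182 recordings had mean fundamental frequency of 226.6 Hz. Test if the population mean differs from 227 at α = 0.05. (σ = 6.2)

z = (x̄ - μ₀)/(σ/√n) = (226.6 - 227)/(6.2/√182) = -0.87. Critical value: ±1.96. Since |-0.87| ≤ 1.96, Fail to reject H₀.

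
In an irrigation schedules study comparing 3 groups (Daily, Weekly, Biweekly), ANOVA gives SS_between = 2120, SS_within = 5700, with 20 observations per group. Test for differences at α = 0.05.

df_between = 2, df_within = 57. F = MS_between/MS_within = 1060.0/100.0 = 10.6. F_crit ≈ 3.159. Reject H₀. At least one mean differs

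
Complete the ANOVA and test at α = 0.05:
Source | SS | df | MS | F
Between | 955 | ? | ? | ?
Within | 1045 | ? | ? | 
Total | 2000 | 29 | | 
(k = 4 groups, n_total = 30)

df_between = 3, df_within = 26. MS_between = 318.33, MS_within = 40.19. F = 7.92, F_crit ≈ 2.975. Reject H₀.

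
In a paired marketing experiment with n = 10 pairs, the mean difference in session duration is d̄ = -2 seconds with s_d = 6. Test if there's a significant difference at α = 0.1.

t = d̄/(s_d/√n) = -2/(6/√10) = -1.054. df = 9, critical t = ±1.833. Fail to reject H₀.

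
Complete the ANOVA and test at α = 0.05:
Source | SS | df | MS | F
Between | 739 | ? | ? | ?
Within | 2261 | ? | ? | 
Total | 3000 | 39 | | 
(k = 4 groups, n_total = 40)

df_between = 3, df_within = 36. MS_between = 246.33, MS_within = 62.81. F = 3.922, F_crit ≈ 2.866. Reject H₀.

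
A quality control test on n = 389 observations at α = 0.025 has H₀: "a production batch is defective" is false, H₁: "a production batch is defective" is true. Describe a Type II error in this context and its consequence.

Type II error: failing to reject H₀ when it is false — concluding that a production batch is defective is not supported when in fact it is. Consequence: shipping a defective batch — faulty products reach customers.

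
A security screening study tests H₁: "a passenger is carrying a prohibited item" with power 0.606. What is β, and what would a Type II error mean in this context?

β = 1 - power = 1 - 0.606 = 0.394. A Type II error is failing to reject H₀ when H₀ is false (false negative) — here, failing to conclude that a passenger is carrying a prohibited item when in fact it is true. Consequence: letting a prohibited item through — security breach.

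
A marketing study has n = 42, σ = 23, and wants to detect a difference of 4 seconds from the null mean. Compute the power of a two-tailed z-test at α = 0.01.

SE = σ/√n = 23/√42 = 3.549. Non-centrality λ = d/SE = 4/3.549 = 1.127. Power ≈ Φ(λ - z_{α/2}) = Φ(1.127 - 2.576) = Φ(-1.449) = 0.074.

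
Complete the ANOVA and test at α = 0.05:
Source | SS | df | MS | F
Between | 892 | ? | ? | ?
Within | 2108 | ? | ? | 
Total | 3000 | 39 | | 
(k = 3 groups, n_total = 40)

df_between = 2, df_within = 37. MS_between = 446.0, MS_within = 56.97. F = 7.828, F_crit ≈ 3.252. Reject H₀.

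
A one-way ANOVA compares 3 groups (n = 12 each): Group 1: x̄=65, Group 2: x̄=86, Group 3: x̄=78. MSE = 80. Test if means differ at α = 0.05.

Grand mean = 76.33. SS_between = 2696.0, MS_between = 1348.0. F = 16.85, F_crit ≈ 3.285. Reject H₀.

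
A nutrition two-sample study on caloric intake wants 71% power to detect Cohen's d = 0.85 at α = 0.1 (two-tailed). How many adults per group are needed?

z_{α/2} = 1.645, z_β = Φ⁻¹(0.71) = 0.553. For large effect (d = 0.85): n per group = 2(z_{α/2} + z_β)²/d² = 2(1.645 + 0.553)²/0.85² = 13.4 → 14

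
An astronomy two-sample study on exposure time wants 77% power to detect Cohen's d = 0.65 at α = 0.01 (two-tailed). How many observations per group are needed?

z_{α/2} = 2.576, z_β = Φ⁻¹(0.77) = 0.739. For medium effect (d = 0.65): n per group = 2(z_{α/2} + z_β)²/d² = 2(2.576 + 0.739)²/0.65² = 52.02 → 53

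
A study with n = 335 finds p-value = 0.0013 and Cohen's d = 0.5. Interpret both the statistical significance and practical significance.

Statistically significant (p = 0.0013 < 0.05). Cohen's d = 0.5 indicates a medium effect size. Both statistical and practical significance should be considered.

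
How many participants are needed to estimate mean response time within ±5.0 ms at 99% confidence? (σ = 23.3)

n = (z*σ/E)² = (2.576×23.3/5.0)² = 144.1 → n = 145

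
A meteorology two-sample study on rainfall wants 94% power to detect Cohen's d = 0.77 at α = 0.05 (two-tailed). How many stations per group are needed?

z_{α/2} = 1.96, z_β = Φ⁻¹(0.94) = 1.555. For medium effect (d = 0.77): n per group = 2(z_{α/2} + z_β)²/d² = 2(1.96 + 1.555)²/0.77² = 41.7 → 42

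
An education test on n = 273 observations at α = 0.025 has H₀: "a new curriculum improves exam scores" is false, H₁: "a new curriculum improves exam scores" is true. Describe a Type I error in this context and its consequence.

Type I error: rejecting H₀ when it is true — concluding that a new curriculum improves exam scores when in fact it is not. Consequence: adopting a curriculum that gives no real benefit — disruption for nothing.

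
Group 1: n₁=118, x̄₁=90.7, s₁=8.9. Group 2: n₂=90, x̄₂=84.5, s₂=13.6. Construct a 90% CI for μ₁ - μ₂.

Difference = 6.2. SE = √(8.9²/118 + 13.6²/90) = 1.651. CI = (3.48, 8.92)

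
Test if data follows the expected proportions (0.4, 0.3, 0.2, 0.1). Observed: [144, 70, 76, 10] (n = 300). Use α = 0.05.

Expected: [120.0, 90.0, 60.0, 30.0]. χ² = 26.844. df = 3, critical = 7.815. Reject H₀.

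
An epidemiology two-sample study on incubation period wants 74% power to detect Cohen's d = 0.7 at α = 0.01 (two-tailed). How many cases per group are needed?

z_{α/2} = 2.576, z_β = Φ⁻¹(0.74) = 0.643. For medium effect (d = 0.7): n per group = 2(z_{α/2} + z_β)²/d² = 2(2.576 + 0.643)²/0.7² = 42.3 → 43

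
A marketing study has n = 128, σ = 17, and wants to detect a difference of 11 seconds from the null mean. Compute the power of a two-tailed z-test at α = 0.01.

SE = σ/√n = 17/√128 = 1.503. Non-centrality λ = d/SE = 11/1.503 = 7.321. Power ≈ Φ(λ - z_{α/2}) = Φ(7.321 - 2.576) = Φ(4.745) = 1.0.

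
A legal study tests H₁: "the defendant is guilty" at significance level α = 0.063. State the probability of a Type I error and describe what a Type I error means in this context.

P(Type I error) = α = 0.063. A Type I error is rejecting H₀ when H₀ is actually true (false positive) — here, concluding that the defendant is guilty when in fact this is not the case. Consequence: convicting an innocent person.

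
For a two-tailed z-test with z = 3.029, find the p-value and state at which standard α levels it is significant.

p = 2·P(Z > |3.029|) = 2·(1 - Φ(3.029)) ≈ 0.0025. Significant at α = 0.1; Significant at α = 0.05; Significant at α = 0.01.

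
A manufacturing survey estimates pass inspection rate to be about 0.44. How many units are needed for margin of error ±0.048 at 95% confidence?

n = z²p(1-p)/E² = 1.96²×0.44×0.56/0.048² = 410.8 → n = 411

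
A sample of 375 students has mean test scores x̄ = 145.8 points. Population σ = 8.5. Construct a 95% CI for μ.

CI = x̄ ± z*(σ/√n) = 145.8 ± 1.96(8.5/√375) = 145.8 ± 0.86 = (144.94, 146.66)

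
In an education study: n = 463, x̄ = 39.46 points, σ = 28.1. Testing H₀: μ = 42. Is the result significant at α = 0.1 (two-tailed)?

z = (39.46 - 42)/(28.1/√463) = -1.945. Since |z| > 1.645, significant at α = 0.1.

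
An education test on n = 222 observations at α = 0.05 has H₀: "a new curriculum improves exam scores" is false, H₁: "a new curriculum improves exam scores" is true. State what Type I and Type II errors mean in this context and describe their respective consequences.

Type I (false positive): concluding that a new curriculum improves exam scores when it is not — adopting a curriculum that gives no real benefit — disruption for nothing. Type II (false negative): failing to conclude that a new curriculum improves exam scores when it is — keeping the old curriculum when the new one would have helped students. Which is costlier depends on domain priorities and is a judgement call rather than a statistical fact.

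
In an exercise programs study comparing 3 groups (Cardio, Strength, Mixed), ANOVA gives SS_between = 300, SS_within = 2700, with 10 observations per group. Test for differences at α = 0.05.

df_between = 2, df_within = 27. F = MS_between/MS_within = 150.0/100.0 = 1.5. F_crit ≈ 3.354. Fail to reject H₀.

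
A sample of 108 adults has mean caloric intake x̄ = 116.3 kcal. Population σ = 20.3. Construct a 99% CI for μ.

CI = x̄ ± z*(σ/√n) = 116.3 ± 2.576(20.3/√108) = 116.3 ± 5.03 = (111.27, 121.33)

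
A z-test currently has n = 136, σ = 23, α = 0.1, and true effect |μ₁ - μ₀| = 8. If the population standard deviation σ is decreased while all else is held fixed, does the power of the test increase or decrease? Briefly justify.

Power increases: a smaller σ shrinks the standard error σ/√n, moving the sampling distribution under H₁ further from the critical value.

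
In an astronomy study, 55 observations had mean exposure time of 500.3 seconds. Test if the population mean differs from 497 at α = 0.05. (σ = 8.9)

z = (x̄ - μ₀)/(σ/√n) = (500.3 - 497)/(8.9/√55) = 2.75. Critical value: ±1.96. Since |2.75| > 1.96, Reject H₀.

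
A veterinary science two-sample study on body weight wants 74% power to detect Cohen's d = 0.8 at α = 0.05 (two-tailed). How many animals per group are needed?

z_{α/2} = 1.96, z_β = Φ⁻¹(0.74) = 0.643. For large effect (d = 0.8): n per group = 2(z_{α/2} + z_β)²/d² = 2(1.96 + 0.643)²/0.8² = 21.2 → 22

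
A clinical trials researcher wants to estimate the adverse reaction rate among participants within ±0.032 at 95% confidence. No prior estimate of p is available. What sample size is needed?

Conservative approach: use p = 0.5 (maximizes p(1-p) = 0.25). n = z²(0.25)/E² = 1.96²×0.25/0.032² = 937.9 → n = 938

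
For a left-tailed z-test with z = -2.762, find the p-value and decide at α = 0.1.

p = P(Z < -2.762) = Φ(-2.762) ≈ 0.0029. Since p < 0.1, reject H₀ (significant) at α = 0.1.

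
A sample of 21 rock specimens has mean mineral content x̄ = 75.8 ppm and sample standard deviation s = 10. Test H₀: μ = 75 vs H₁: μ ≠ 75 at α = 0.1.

t = (x̄ - μ₀)/(s/√n) = (75.8 - 75)/(10/√21) = 0.367. df = 20, critical t = ±1.725. Fail to reject H₀.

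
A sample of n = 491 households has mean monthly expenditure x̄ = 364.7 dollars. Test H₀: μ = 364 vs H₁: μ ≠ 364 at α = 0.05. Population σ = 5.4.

z = (x̄ - μ₀)/(σ/√n) = (364.7 - 364)/(5.4/√491) = 2.872. Critical value: ±1.96. Since |2.872| > 1.96, Reject H₀.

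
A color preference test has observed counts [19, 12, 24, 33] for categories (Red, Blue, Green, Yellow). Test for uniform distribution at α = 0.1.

Expected = 22 each. χ² = Σ(O-E)²/E = 10.636. df = 3, critical value = 6.251. Reject H₀.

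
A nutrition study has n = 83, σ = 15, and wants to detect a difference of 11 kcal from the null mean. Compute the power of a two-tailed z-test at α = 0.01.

SE = σ/√n = 15/√83 = 1.646. Non-centrality λ = d/SE = 11/1.646 = 6.681. Power ≈ Φ(λ - z_{α/2}) = Φ(6.681 - 2.576) = Φ(4.105) = 1.0.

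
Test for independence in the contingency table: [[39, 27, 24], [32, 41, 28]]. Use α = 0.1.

χ² = 3.257. df = 2, critical = 4.605. Fail to reject H₀. No evidence of dependence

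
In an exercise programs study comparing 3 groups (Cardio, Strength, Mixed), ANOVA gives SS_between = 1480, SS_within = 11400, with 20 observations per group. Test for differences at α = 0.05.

df_between = 2, df_within = 57. F = MS_between/MS_within = 740.0/200.0 = 3.7. F_crit ≈ 3.159. Reject H₀. At least one mean differs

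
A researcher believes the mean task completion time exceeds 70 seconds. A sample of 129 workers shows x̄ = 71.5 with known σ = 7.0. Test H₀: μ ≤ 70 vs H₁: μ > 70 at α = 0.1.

z = 2.434. Critical value: 1.28. Reject H₀.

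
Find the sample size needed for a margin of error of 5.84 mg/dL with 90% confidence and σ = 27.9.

n = (z*σ/E)² = (1.645×27.9/5.84)² = 61.8 → n = 62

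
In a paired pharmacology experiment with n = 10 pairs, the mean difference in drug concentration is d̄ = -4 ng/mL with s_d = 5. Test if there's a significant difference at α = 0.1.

t = d̄/(s_d/√n) = -4/(5/√10) = -2.53. df = 9, critical t = ±1.833. Reject H₀.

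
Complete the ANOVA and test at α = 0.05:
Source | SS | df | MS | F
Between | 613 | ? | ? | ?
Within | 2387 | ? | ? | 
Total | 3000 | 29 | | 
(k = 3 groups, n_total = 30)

df_between = 2, df_within = 27. MS_between = 306.5, MS_within = 88.41. F = 3.467, F_crit ≈ 3.354. Reject H₀.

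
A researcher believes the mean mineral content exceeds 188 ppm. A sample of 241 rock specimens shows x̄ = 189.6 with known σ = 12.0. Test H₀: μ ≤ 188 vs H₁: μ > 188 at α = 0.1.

z = 2.07. Critical value: 1.28. Reject H₀.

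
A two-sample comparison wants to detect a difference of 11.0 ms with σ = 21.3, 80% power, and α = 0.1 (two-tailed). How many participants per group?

n per group = 2(z_α/2 + z_β)²σ²/d² = 2×(1.645 + 0.84)²×21.3²/11.0² = 46.3 → n = 47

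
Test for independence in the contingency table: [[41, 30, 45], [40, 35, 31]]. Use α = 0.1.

χ² = 2.531. df = 2, critical = 4.605. Fail to reject H₀. No evidence of dependence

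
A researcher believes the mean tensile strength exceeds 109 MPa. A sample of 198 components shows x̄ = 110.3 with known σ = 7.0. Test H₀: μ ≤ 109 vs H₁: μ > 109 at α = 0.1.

z = 2.613. Critical value: 1.28. Reject H₀.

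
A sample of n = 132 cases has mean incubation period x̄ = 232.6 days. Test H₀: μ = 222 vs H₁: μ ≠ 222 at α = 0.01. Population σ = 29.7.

z = (x̄ - μ₀)/(σ/√n) = (232.6 - 222)/(29.7/√132) = 4.1. Critical value: ±2.576. Since |4.1| > 2.576, Reject H₀.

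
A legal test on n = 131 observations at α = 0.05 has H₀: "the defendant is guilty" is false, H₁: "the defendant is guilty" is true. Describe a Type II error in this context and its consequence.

Type II error: failing to reject H₀ when it is false — concluding that the defendant is guilty is not supported when in fact it is. Consequence: acquitting a guilty person.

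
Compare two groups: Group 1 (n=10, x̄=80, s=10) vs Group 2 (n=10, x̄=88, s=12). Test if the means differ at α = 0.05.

Pooled sp = 11.05. t = -1.62, df = 18. Critical t = ±2.101. Fail to reject H₀.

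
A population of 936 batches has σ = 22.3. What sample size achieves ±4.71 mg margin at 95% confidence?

Without FPC: n₀ = (1.96×22.3/4.71)² = 86.115. With FPC: n = n₀N/(n₀+N-1) = 78.9 → n = 79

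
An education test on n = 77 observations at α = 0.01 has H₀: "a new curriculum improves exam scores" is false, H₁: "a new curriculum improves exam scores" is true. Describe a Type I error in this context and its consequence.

Type I error: rejecting H₀ when it is true — concluding that a new curriculum improves exam scores when in fact it is not. Consequence: adopting a curriculum that gives no real benefit — disruption for nothing.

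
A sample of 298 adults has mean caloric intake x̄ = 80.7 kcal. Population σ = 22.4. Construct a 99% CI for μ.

CI = x̄ ± z*(σ/√n) = 80.7 ± 2.576(22.4/√298) = 80.7 ± 3.34 = (77.36, 84.04)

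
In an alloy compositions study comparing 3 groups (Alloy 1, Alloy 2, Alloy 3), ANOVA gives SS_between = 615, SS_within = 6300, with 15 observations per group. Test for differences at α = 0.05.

df_between = 2, df_within = 42. F = MS_between/MS_within = 307.5/150.0 = 2.05. F_crit ≈ 3.22. Fail to reject H₀.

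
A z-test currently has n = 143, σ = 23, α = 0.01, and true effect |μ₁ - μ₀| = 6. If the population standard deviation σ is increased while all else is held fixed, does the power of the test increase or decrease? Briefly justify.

Power decreases: a larger σ inflates the standard error σ/√n, pulling the sampling distribution under H₁ back toward the critical value.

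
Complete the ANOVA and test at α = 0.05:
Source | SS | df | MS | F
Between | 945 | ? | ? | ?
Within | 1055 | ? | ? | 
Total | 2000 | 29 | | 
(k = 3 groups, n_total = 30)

df_between = 2, df_within = 27. MS_between = 472.5, MS_within = 39.07. F = 12.092, F_crit ≈ 3.354. Reject H₀.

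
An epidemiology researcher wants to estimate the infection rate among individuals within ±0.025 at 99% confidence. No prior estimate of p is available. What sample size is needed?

Conservative approach: use p = 0.5 (maximizes p(1-p) = 0.25). n = z²(0.25)/E² = 2.576²×0.25/0.025² = 2654.3 → n = 2655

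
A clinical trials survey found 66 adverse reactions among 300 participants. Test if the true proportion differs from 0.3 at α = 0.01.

p̂ = 0.22, p₀ = 0.3. z = (p̂ - p₀)/√(p₀(1-p₀)/n) = -3.024. Critical: ±2.576. Reject H₀.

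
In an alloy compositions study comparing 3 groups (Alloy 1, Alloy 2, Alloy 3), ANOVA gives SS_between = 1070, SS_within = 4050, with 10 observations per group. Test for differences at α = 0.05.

df_between = 2, df_within = 27. F = MS_between/MS_within = 535.0/150.0 = 3.567. F_crit ≈ 3.354. Reject H₀. At least one mean differs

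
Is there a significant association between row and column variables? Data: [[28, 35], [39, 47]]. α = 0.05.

χ² = 0.012. df = 1, critical = 3.841. Fail to reject H₀. No evidence of dependence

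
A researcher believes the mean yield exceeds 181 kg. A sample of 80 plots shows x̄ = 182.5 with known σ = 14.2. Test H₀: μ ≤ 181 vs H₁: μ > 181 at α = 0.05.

z = 0.945. Critical value: 1.645. Fail to reject H₀.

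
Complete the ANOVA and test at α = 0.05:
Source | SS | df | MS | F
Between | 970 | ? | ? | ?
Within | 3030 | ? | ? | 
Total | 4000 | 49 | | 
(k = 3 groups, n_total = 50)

df_between = 2, df_within = 47. MS_between = 485.0, MS_within = 64.47. F = 7.523, F_crit ≈ 3.195. Reject H₀.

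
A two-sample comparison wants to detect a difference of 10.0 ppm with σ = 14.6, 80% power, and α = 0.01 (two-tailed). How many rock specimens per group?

n per group = 2(z_α/2 + z_β)²σ²/d² = 2×(2.576 + 0.84)²×14.6²/10.0² = 49.7 → n = 50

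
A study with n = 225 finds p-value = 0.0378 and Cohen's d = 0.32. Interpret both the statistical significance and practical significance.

Statistically significant (p = 0.0378 < 0.05). Cohen's d = 0.32 indicates a small effect size. Both statistical and practical significance should be considered.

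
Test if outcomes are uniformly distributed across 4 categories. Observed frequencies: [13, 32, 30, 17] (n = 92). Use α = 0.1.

Expected = 23 each. χ² = Σ(O-E)²/E = 11.565. df = 3, critical value = 6.251. Reject H₀.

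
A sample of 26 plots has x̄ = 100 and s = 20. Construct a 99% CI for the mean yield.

CI = x̄ ± t*(s/√n) = 100 ± 2.787(20/√26) = (89.07, 110.93)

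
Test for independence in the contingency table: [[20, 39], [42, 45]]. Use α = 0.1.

χ² = 2.975. df = 1, critical = 2.706. Reject H₀. Variables are dependent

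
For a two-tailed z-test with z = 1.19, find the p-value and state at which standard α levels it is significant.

p = 2·P(Z > |1.19|) = 2·(1 - Φ(1.19)) ≈ 0.234. Not significant at any standard level.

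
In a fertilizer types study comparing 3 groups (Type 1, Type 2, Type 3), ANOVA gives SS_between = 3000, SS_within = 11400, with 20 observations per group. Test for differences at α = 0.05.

df_between = 2, df_within = 57. F = MS_between/MS_within = 1500.0/200.0 = 7.5. F_crit ≈ 3.159. Reject H₀. At least one mean differs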